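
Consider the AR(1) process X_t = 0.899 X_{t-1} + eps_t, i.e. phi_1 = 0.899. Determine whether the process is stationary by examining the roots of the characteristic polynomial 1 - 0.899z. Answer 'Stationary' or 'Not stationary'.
\text{Stationary}

The AR(p) characteristic polynomial is P(z) = 1 - 0.899z.
Stationarity requires all roots to lie outside the unit circle, i.e. |z| > 1 for every root.
This is linear in z: 1 + (-0.899) z = 0  =>  z = -1/(-0.899) = 1.112347,  |z| = 1.112347.
Moduli of all roots: 1.1123.
All moduli strictly greater than 1? Yes.
Verdict: Stationary.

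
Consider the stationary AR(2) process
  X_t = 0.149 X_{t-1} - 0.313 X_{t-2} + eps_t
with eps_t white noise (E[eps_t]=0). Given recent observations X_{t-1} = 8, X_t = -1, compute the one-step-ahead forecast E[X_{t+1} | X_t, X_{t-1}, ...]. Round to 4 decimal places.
E[X_{t+1} \mid \mathcal F_t] = -2.6530

For an AR(p) model X_t = c + sum_i phi_i X_{t-i} + eps_t, the
one-step-ahead conditional mean is
  E[X_{t+1} | X_t, ...] = c + sum_i phi_i X_{t+1-i}.
Substitute known values:
  E[X_{t+1} | ...] = (0.149) * (-1) + (-0.313) * (8)
                   = -2.6530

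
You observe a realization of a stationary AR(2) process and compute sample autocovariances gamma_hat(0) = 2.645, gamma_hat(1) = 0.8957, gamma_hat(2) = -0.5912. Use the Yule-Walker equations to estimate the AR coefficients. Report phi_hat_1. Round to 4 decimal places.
\hat\phi_{1} = 0.4680

The Yule-Walker equations for an AR(p) process read, in matrix form,
  Gamma_p phi = r_p,   with   (Gamma_p)_{ij} = gamma(|i - j|),
                       (r_p)_i = gamma(i),   i,j = 1..p.
Substitute the sample gammas (Toeplitz matrix and right-hand side of size 2):
  Gamma_p = [[2.645, 0.8957], [0.8957, 2.645]]
  r_p     = [0.8957, -0.5912]
Written out:
  2.645 phi_1 + 0.8957 phi_2 = 0.8957
  0.8957 phi_1 + 2.645 phi_2 = -0.5912
Solve by Cramer's rule:
  det = gamma(0)^2 - gamma(1)^2 = (2.645)^2 - (0.8957)^2 = 6.996025 - 0.80227849 = 6.19374651
  phi_hat_1 = [gamma(1) gamma(0) - gamma(1) gamma(2)] / det = [(0.8957)(2.645) - (0.8957)(-0.5912)] / 6.19374651 = 2.89866434 / 6.19374651 = 0.468
  phi_hat_2 = [gamma(0) gamma(2) - gamma(1)^2] / det = [(2.645)(-0.5912) - (0.8957)^2] / 6.19374651 = -2.36600249 / 6.19374651 = -0.382
So phi_hat = [0.4680, -0.3820].
Therefore phi_hat_1 = 0.4680.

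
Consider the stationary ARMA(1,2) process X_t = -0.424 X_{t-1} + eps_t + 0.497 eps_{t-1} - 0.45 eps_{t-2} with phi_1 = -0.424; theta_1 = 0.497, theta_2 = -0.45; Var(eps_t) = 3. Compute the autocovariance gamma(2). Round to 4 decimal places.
\gamma(2) = -1.2461

Multiply the model equation by X_{t-k} and take expectations. With theta_0 = psi_0 = 1 and psi_j the MA(infinity) weights, this gives
  gamma(k) - sum_i phi_i gamma(k-i) = c_k,
  c_k = sigma^2 * sum_{j=k..q} theta_j psi_{j-k}   (c_k = 0 for k > q),
using gamma(-m) = gamma(m).
psi-weights needed (psi_j = theta_j + sum_i phi_i psi_{j-i}):
  psi_1 = theta_1 + phi_1 = 0.497 + (-0.424) = 0.073
  psi_2 = theta_2 + phi_1 psi_1 = -0.45 + (-0.424)(0.073) = -0.480952
Right-hand sides:
  c_0 = sigma^2 (1 + theta_1 psi_1 + theta_2 psi_2) = 3 * (1 + (0.497)(0.073) + (-0.45)(-0.480952)) = 3 * 1.252709 = 3.758128
  c_1 = sigma^2 (theta_1 + theta_2 psi_1) = 3 * (0.497 + (-0.45)(0.073)) = 1.39245
  c_2 = sigma^2 theta_2 = 3 * (-0.45) = -1.35
Equations for k = 0 and k = 1 (AR order 1):
  gamma(0) = phi_1 gamma(1) + c_0
  gamma(1) = phi_1 gamma(0) + c_1
Substituting the second into the first: gamma(0) (1 - phi_1^2) = c_0 + phi_1 c_1, so
  gamma(0) = (c_0 + phi_1 c_1) / (1 - phi_1^2) = (3.758128 + (-0.424)(1.39245)) / (1 - (-0.424)^2) = 3.167729 / 0.820224 = 3.86203.
  gamma(1) = phi_1 gamma(0) + c_1 = (-0.424)(3.86203) + (1.39245) = -0.245051.
For k = 2: gamma(2) = phi_1 gamma(1) + c_2
  = (-0.424)(-0.245051) + (-1.35) = -1.246099.
Therefore gamma(2) = -1.2461 (to 4 decimal places).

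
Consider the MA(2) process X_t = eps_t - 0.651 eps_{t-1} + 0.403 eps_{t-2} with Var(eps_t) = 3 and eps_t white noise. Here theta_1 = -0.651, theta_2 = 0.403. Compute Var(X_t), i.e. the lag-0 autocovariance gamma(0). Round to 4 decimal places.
\gamma(0) = 4.7586

For an MA(q) process X_t = eps_t + sum_i theta_i eps_{t-i} with
Var(eps_t) = sigma^2, the variance is
  gamma(0) = sigma^2 * (1 + sum_i theta_i^2).
  sum_i theta_i^2 = (-0.651)^2 + (0.403)^2 = 0.423801 + 0.162409 = 0.58621.
  gamma(0) = 3 * (1 + 0.58621) = 3 * 1.58621 = 4.75863, which rounds to 4.7586.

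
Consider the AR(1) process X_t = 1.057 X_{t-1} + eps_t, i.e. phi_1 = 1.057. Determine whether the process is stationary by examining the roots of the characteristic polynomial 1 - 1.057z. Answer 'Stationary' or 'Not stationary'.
\text{Not stationary}

The AR(p) characteristic polynomial is P(z) = 1 - 1.057z.
Stationarity requires all roots to lie outside the unit circle, i.e. |z| > 1 for every root.
This is linear in z: 1 + (-1.057) z = 0  =>  z = -1/(-1.057) = 0.946074,  |z| = 0.946074.
Moduli of all roots: 0.9461.
All moduli strictly greater than 1? No.
Verdict: Not stationary.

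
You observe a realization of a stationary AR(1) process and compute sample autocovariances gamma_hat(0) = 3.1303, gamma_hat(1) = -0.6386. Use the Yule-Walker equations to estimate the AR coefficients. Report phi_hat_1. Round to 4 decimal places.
\hat\phi_{1} = -0.2040

The Yule-Walker equations for an AR(p) process read, in matrix form,
  Gamma_p phi = r_p,   with   (Gamma_p)_{ij} = gamma(|i - j|),
                       (r_p)_i = gamma(i),   i,j = 1..p.
Substitute the sample gammas (Toeplitz matrix and right-hand side of size 1):
  Gamma_p = [[3.1303]]
  r_p     = [-0.6386]
With p = 1 this is the single equation gamma(0) phi_1 = gamma(1):
  phi_hat_1 = gamma(1) / gamma(0) = -0.6386 / 3.1303 = -0.2040.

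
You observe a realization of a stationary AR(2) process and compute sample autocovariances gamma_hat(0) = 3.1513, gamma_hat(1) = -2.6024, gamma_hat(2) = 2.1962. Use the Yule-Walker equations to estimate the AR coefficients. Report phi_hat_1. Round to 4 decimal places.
\hat\phi_{1} = -0.7870

The Yule-Walker equations for an AR(p) process read, in matrix form,
  Gamma_p phi = r_p,   with   (Gamma_p)_{ij} = gamma(|i - j|),
                       (r_p)_i = gamma(i),   i,j = 1..p.
Substitute the sample gammas (Toeplitz matrix and right-hand side of size 2):
  Gamma_p = [[3.1513, -2.6024], [-2.6024, 3.1513]]
  r_p     = [-2.6024, 2.1962]
Written out:
  3.1513 phi_1 - 2.6024 phi_2 = -2.6024
  -2.6024 phi_1 + 3.1513 phi_2 = 2.1962
Solve by Cramer's rule:
  det = gamma(0)^2 - gamma(1)^2 = (3.1513)^2 - (-2.6024)^2 = 9.93069169 - 6.77248576 = 3.15820593
  phi_hat_1 = [gamma(1) gamma(0) - gamma(1) gamma(2)] / det = [(-2.6024)(3.1513) - (-2.6024)(2.1962)] / 3.15820593 = -2.48555224 / 3.15820593 = -0.787
  phi_hat_2 = [gamma(0) gamma(2) - gamma(1)^2] / det = [(3.1513)(2.1962) - (-2.6024)^2] / 3.15820593 = 0.1483993 / 3.15820593 = 0.047
So phi_hat = [-0.7870, 0.0470].
Therefore phi_hat_1 = -0.7870.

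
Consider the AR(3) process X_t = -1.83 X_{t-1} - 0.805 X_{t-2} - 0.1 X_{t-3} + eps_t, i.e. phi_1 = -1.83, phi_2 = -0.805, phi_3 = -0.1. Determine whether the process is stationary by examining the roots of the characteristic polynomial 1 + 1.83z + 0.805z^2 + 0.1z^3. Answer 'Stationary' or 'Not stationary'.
\text{Not stationary}

The AR(p) characteristic polynomial is P(z) = 1 + 1.83z + 0.805z^2 + 0.1z^3.
Stationarity requires all roots to lie outside the unit circle, i.e. |z| > 1 for every root.
Degree 3: look for a simple real root z0 first, then factor out (1 - z/z0) and solve the remaining quadratic.
Testing z0 = -0.8: P(-0.8) = 1 + (1.83)(-0.8) + (0.805)(-0.8)^2 + (0.1)(-0.8)^3
  = 1 + (-1.464) + (0.5152) + (-0.0512) = 0.  So z_0 = -0.8 is a root, |z_0| = 0.8.
Divide out the factor (1 + 1.25 z) = (1 - z/z0) (since 1/z0 = -1.25):
  P(z) = (1 + 1.25 z)(1 + (0.58) z + (0.08) z^2)
  [check: z-coef 0.58 - (-1.25) = 1.83; z^2-coef 0.08 - (-1.25)(0.58) = 0.805; z^3-coef -(-1.25)(0.08) = 0.1.]
Remaining roots from the quadratic factor 1 + (0.58) z + (0.08) z^2:
  Set 1 + (0.58) z + (0.08) z^2 = 0, i.e. a z^2 + b z + c = 0 with a = 0.08, b = 0.58, c = 1.
  Discriminant D = b^2 - 4ac = (0.58)^2 - 4*(0.08)*1 = 0.3364 - (0.32) = 0.0164.
  D >= 0, so the roots are real: z = (-b +/- sqrt(D)) / (2a) = (-0.58 +/- 0.128062) / (0.16).
    z_1 = (-0.58 + 0.128062) / (0.16) = -2.8246,   |z_1| = 2.8246.
    z_2 = (-0.58 - 0.128062) / (0.16) = -4.4254,   |z_2| = 4.4254.
Moduli of all roots: 0.8000, 2.8246, 4.4254.
All moduli strictly greater than 1? No.
Verdict: Not stationary.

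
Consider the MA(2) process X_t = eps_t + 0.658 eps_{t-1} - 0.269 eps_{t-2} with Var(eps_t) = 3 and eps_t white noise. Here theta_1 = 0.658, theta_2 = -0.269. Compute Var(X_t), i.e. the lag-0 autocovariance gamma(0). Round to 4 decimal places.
\gamma(0) = 4.5160

For an MA(q) process X_t = eps_t + sum_i theta_i eps_{t-i} with
Var(eps_t) = sigma^2, the variance is
  gamma(0) = sigma^2 * (1 + sum_i theta_i^2).
  sum_i theta_i^2 = (0.658)^2 + (-0.269)^2 = 0.432964 + 0.072361 = 0.505325.
  gamma(0) = 3 * (1 + 0.505325) = 3 * 1.505325 = 4.515975, which rounds to 4.5160.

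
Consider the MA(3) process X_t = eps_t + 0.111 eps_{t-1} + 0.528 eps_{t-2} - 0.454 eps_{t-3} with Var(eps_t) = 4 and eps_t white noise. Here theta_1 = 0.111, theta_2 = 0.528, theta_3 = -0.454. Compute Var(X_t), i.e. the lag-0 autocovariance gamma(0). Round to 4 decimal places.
\gamma(0) = 5.9889

For an MA(q) process X_t = eps_t + sum_i theta_i eps_{t-i} with
Var(eps_t) = sigma^2, the variance is
  gamma(0) = sigma^2 * (1 + sum_i theta_i^2).
  sum_i theta_i^2 = (0.111)^2 + (0.528)^2 + (-0.454)^2 = 0.012321 + 0.278784 + 0.206116 = 0.497221.
  gamma(0) = 4 * (1 + 0.497221) = 4 * 1.497221 = 5.988884, which rounds to 5.9889.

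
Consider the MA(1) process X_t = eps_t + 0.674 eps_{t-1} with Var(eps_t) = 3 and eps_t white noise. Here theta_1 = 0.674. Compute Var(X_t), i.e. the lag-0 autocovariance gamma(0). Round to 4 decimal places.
\gamma(0) = 4.3628

For an MA(q) process X_t = eps_t + sum_i theta_i eps_{t-i} with
Var(eps_t) = sigma^2, the variance is
  gamma(0) = sigma^2 * (1 + sum_i theta_i^2).
  sum_i theta_i^2 = (0.674)^2 = 0.454276.
  gamma(0) = 3 * (1 + 0.454276) = 3 * 1.454276 = 4.362828, which rounds to 4.3628.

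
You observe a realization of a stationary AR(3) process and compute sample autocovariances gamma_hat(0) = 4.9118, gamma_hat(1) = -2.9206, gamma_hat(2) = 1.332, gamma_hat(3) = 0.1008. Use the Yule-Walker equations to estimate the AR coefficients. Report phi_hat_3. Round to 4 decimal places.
\hat\phi_{3} = 0.1990

The Yule-Walker equations for an AR(p) process read, in matrix form,
  Gamma_p phi = r_p,   with   (Gamma_p)_{ij} = gamma(|i - j|),
                       (r_p)_i = gamma(i),   i,j = 1..p.
Substitute the sample gammas (Toeplitz matrix and right-hand side of size 3):
  Gamma_p = [[4.9118, -2.9206, 1.332], [-2.9206, 4.9118, -2.9206], [1.332, -2.9206, 4.9118]]
  r_p     = [-2.9206, 1.332, 0.1008]
Written out (R1..R3):
  (R1) 4.9118 phi_1 - 2.9206 phi_2 + 1.332 phi_3 = -2.9206
  (R2) -2.9206 phi_1 + 4.9118 phi_2 - 2.9206 phi_3 = 1.332
  (R3) 1.332 phi_1 - 2.9206 phi_2 + 4.9118 phi_3 = 0.1008
Gaussian elimination:
  R2 <- R2 - (-2.9206/4.9118) R1 = R2 - (-0.594609) R1:  3.175185 phi_2 - 2.128581 phi_3 = -0.404615
  R3 <- R3 - (1.332/4.9118) R1 = R3 - (0.271184) R1:  -2.128581 phi_2 + 4.550583 phi_3 = 0.892819
  R3 <- R3 - (-2.128581/3.175185) R2 = R3 - (-0.67038) R2:  3.123625 phi_3 = 0.621573
Back-substitution:
  phi_hat_3 = 0.621573 / 3.123625 = 0.198991
  phi_hat_2 = (-0.404615 - (-2.128581)(0.198991)) / 3.175185 = 0.005969
  phi_hat_1 = (-2.9206 - (-2.9206)(0.005969) - (1.332)(0.198991)) / 4.9118 = -0.645023
So phi_hat = [-0.6450, 0.0060, 0.1990].
Therefore phi_hat_3 = 0.1990.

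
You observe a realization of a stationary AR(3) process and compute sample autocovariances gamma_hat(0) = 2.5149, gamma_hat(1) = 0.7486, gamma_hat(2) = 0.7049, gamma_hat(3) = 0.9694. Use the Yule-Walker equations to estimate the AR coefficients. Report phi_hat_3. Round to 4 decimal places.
\hat\phi_{3} = 0.2950

The Yule-Walker equations for an AR(p) process read, in matrix form,
  Gamma_p phi = r_p,   with   (Gamma_p)_{ij} = gamma(|i - j|),
                       (r_p)_i = gamma(i),   i,j = 1..p.
Substitute the sample gammas (Toeplitz matrix and right-hand side of size 3):
  Gamma_p = [[2.5149, 0.7486, 0.7049], [0.7486, 2.5149, 0.7486], [0.7049, 0.7486, 2.5149]]
  r_p     = [0.7486, 0.7049, 0.9694]
Written out (R1..R3):
  (R1) 2.5149 phi_1 + 0.7486 phi_2 + 0.7049 phi_3 = 0.7486
  (R2) 0.7486 phi_1 + 2.5149 phi_2 + 0.7486 phi_3 = 0.7049
  (R3) 0.7049 phi_1 + 0.7486 phi_2 + 2.5149 phi_3 = 0.9694
Gaussian elimination:
  R2 <- R2 - (0.7486/2.5149) R1 = R2 - (0.297666) R1:  2.292067 phi_2 + 0.538775 phi_3 = 0.482067
  R3 <- R3 - (0.7049/2.5149) R1 = R3 - (0.280289) R1:  0.538775 phi_2 + 2.317324 phi_3 = 0.759575
  R3 <- R3 - (0.538775/2.292067) R2 = R3 - (0.235061) R2:  2.190679 phi_3 = 0.64626
Back-substitution:
  phi_hat_3 = 0.64626 / 2.190679 = 0.295004
  phi_hat_2 = (0.482067 - (0.538775)(0.295004)) / 2.292067 = 0.140976
  phi_hat_1 = (0.7486 - (0.7486)(0.140976) - (0.7049)(0.295004)) / 2.5149 = 0.173016
So phi_hat = [0.1730, 0.1410, 0.2950].
Therefore phi_hat_3 = 0.2950.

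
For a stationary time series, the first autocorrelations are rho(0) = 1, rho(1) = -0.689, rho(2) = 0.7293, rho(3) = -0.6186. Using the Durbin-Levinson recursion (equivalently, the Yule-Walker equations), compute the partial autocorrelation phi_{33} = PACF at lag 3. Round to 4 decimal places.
\phi_{33} = -0.0640

The PACF at lag k is phi_{kk}, the last component of the solution
to the Yule-Walker system G_k phi = r_k where
  (G_k)_{ij} = rho(|i - j|), (r_k)_i = rho(i), i,j = 1..k.
Equivalently, Durbin-Levinson gives phi_{kk} iteratively:
  phi_{11} = rho(1)
  phi_{kk} = [rho(k) - sum_{j=1..k-1} phi_{k-1,j} rho(k-j)]
            / [1 - sum_{j=1..k-1} phi_{k-1,j} rho(j)],
  phi_{k,j} = phi_{k-1,j} - phi_{kk} phi_{k-1,k-j},  j = 1..k-1.
Step k = 1:
  phi_11 = rho(1) = -0.689.
Step k = 2:
  phi_22 = [rho(2) - phi_11 rho(1)] / [1 - phi_11 rho(1)] = [0.7293 - (-0.689)(-0.689)] / [1 - (-0.689)(-0.689)]
         = 0.254579 / 0.525279 = 0.484655.
  Update: phi_21 = phi_11 - phi_22 phi_11 = -0.689 - (0.484655)(-0.689) = -0.355073.
Step k = 3:
  phi_33 = [rho(3) - phi_21 rho(2) - phi_22 rho(1)] / [1 - phi_21 rho(1) - phi_22 rho(2)]
    numerator   = -0.6186 - (-0.355073)(0.7293) - (0.484655)(-0.689) = -0.02571821
    denominator = 1 - (-0.355073)(-0.689) - (0.484655)(0.7293) = 0.40189606
  phi_33 = -0.02571821 / 0.40189606 = -0.064.
Therefore phi_{33} = -0.0640.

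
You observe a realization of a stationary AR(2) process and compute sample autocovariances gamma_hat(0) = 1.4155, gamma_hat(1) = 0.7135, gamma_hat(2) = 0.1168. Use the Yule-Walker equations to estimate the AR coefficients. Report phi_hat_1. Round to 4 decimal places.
\hat\phi_{1} = 0.6200

The Yule-Walker equations for an AR(p) process read, in matrix form,
  Gamma_p phi = r_p,   with   (Gamma_p)_{ij} = gamma(|i - j|),
                       (r_p)_i = gamma(i),   i,j = 1..p.
Substitute the sample gammas (Toeplitz matrix and right-hand side of size 2):
  Gamma_p = [[1.4155, 0.7135], [0.7135, 1.4155]]
  r_p     = [0.7135, 0.1168]
Written out:
  1.4155 phi_1 + 0.7135 phi_2 = 0.7135
  0.7135 phi_1 + 1.4155 phi_2 = 0.1168
Solve by Cramer's rule:
  det = gamma(0)^2 - gamma(1)^2 = (1.4155)^2 - (0.7135)^2 = 2.00364025 - 0.50908225 = 1.494558
  phi_hat_1 = [gamma(1) gamma(0) - gamma(1) gamma(2)] / det = [(0.7135)(1.4155) - (0.7135)(0.1168)] / 1.494558 = 0.92662245 / 1.494558 = 0.62
  phi_hat_2 = [gamma(0) gamma(2) - gamma(1)^2] / det = [(1.4155)(0.1168) - (0.7135)^2] / 1.494558 = -0.34375185 / 1.494558 = -0.23
So phi_hat = [0.6200, -0.2300].
Therefore phi_hat_1 = 0.6200.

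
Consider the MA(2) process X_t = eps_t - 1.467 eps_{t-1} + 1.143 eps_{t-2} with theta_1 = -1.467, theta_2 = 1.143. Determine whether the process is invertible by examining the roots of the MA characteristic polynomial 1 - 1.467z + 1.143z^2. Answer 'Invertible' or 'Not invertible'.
\text{Not invertible}

The MA(q) characteristic polynomial is P(z) = 1 - 1.467z + 1.143z^2.
Invertibility requires all roots to lie outside the unit circle, i.e. |z| > 1 for every root.
Set 1 + (-1.467) z + (1.143) z^2 = 0, i.e. a z^2 + b z + c = 0 with a = 1.143, b = -1.467, c = 1.
Discriminant D = b^2 - 4ac = (-1.467)^2 - 4*(1.143)*1 = 2.152089 - (4.572) = -2.419911.
D < 0, so the roots are the complex-conjugate pair z = (-b +/- i sqrt(-D)) / (2a) = 0.6417 +/- 0.6805i.
For a conjugate pair |z|^2 = z * conj(z) = (product of roots) = c/a = 1/(1.143) = 0.874891, so |z| = sqrt(0.874891) = 0.9354 for both roots.
Moduli of all roots: 0.9354, 0.9354.
All moduli strictly greater than 1? No.
Verdict: Not invertible.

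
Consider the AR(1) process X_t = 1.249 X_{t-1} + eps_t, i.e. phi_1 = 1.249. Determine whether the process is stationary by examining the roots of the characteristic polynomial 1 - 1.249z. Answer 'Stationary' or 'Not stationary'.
\text{Not stationary}

The AR(p) characteristic polynomial is P(z) = 1 - 1.249z.
Stationarity requires all roots to lie outside the unit circle, i.e. |z| > 1 for every root.
This is linear in z: 1 + (-1.249) z = 0  =>  z = -1/(-1.249) = 0.800641,  |z| = 0.800641.
Moduli of all roots: 0.8006.
All moduli strictly greater than 1? No.
Verdict: Not stationary.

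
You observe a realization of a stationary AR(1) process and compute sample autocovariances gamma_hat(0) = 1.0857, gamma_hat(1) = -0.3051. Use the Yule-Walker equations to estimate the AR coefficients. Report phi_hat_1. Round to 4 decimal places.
\hat\phi_{1} = -0.2810

The Yule-Walker equations for an AR(p) process read, in matrix form,
  Gamma_p phi = r_p,   with   (Gamma_p)_{ij} = gamma(|i - j|),
                       (r_p)_i = gamma(i),   i,j = 1..p.
Substitute the sample gammas (Toeplitz matrix and right-hand side of size 1):
  Gamma_p = [[1.0857]]
  r_p     = [-0.3051]
With p = 1 this is the single equation gamma(0) phi_1 = gamma(1):
  phi_hat_1 = gamma(1) / gamma(0) = -0.3051 / 1.0857 = -0.2810.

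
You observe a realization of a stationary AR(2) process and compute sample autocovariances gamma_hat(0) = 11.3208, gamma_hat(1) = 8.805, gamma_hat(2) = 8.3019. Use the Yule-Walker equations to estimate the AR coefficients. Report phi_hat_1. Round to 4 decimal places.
\hat\phi_{1} = 0.5250

The Yule-Walker equations for an AR(p) process read, in matrix form,
  Gamma_p phi = r_p,   with   (Gamma_p)_{ij} = gamma(|i - j|),
                       (r_p)_i = gamma(i),   i,j = 1..p.
Substitute the sample gammas (Toeplitz matrix and right-hand side of size 2):
  Gamma_p = [[11.3208, 8.805], [8.805, 11.3208]]
  r_p     = [8.805, 8.3019]
Written out:
  11.3208 phi_1 + 8.805 phi_2 = 8.805
  8.805 phi_1 + 11.3208 phi_2 = 8.3019
Solve by Cramer's rule:
  det = gamma(0)^2 - gamma(1)^2 = (11.3208)^2 - (8.805)^2 = 128.16051264 - 77.528025 = 50.63248764
  phi_hat_1 = [gamma(1) gamma(0) - gamma(1) gamma(2)] / det = [(8.805)(11.3208) - (8.805)(8.3019)] / 50.63248764 = 26.5814145 / 50.63248764 = 0.525
  phi_hat_2 = [gamma(0) gamma(2) - gamma(1)^2] / det = [(11.3208)(8.3019) - (8.805)^2] / 50.63248764 = 16.45612452 / 50.63248764 = 0.325
So phi_hat = [0.5250, 0.3250].
Therefore phi_hat_1 = 0.5250.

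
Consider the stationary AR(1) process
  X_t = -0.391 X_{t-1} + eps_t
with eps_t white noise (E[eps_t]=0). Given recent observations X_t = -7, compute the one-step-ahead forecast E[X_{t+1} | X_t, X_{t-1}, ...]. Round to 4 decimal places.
E[X_{t+1} \mid \mathcal F_t] = 2.7370

For an AR(p) model X_t = c + sum_i phi_i X_{t-i} + eps_t, the
one-step-ahead conditional mean is
  E[X_{t+1} | X_t, ...] = c + sum_i phi_i X_{t+1-i}.
Substitute known values:
  E[X_{t+1} | ...] = (-0.391) * (-7)
                   = 2.7370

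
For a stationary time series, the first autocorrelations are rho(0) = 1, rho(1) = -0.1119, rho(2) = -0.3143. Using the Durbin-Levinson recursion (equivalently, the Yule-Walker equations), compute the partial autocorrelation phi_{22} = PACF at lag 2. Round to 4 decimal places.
\phi_{22} = -0.3310

The PACF at lag k is phi_{kk}, the last component of the solution
to the Yule-Walker system G_k phi = r_k where
  (G_k)_{ij} = rho(|i - j|), (r_k)_i = rho(i), i,j = 1..k.
Equivalently, Durbin-Levinson gives phi_{kk} iteratively:
  phi_{11} = rho(1)
  phi_{kk} = [rho(k) - sum_{j=1..k-1} phi_{k-1,j} rho(k-j)]
            / [1 - sum_{j=1..k-1} phi_{k-1,j} rho(j)],
  phi_{k,j} = phi_{k-1,j} - phi_{kk} phi_{k-1,k-j},  j = 1..k-1.
Step k = 1:
  phi_11 = rho(1) = -0.1119.
Step k = 2:
  phi_22 = [rho(2) - phi_11 rho(1)] / [1 - phi_11 rho(1)] = [-0.3143 - (-0.1119)(-0.1119)] / [1 - (-0.1119)(-0.1119)]
         = -0.32682161 / 0.98747839 = -0.331.
Therefore phi_{22} = -0.3310.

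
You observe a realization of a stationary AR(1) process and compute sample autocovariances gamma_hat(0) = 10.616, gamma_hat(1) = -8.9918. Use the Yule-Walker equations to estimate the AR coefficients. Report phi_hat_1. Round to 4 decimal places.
\hat\phi_{1} = -0.8470

The Yule-Walker equations for an AR(p) process read, in matrix form,
  Gamma_p phi = r_p,   with   (Gamma_p)_{ij} = gamma(|i - j|),
                       (r_p)_i = gamma(i),   i,j = 1..p.
Substitute the sample gammas (Toeplitz matrix and right-hand side of size 1):
  Gamma_p = [[10.616]]
  r_p     = [-8.9918]
With p = 1 this is the single equation gamma(0) phi_1 = gamma(1):
  phi_hat_1 = gamma(1) / gamma(0) = -8.9918 / 10.616 = -0.8470.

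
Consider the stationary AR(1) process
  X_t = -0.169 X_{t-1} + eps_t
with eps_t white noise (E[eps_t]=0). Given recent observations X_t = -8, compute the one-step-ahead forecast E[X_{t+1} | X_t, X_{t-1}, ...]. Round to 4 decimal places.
E[X_{t+1} \mid \mathcal F_t] = 1.3520

For an AR(p) model X_t = c + sum_i phi_i X_{t-i} + eps_t, the
one-step-ahead conditional mean is
  E[X_{t+1} | X_t, ...] = c + sum_i phi_i X_{t+1-i}.
Substitute known values:
  E[X_{t+1} | ...] = (-0.169) * (-8)
                   = 1.3520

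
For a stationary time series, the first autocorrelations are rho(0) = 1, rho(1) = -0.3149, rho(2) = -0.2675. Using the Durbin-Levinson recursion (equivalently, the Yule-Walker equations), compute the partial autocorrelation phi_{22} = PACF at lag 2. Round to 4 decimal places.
\phi_{22} = -0.4070

The PACF at lag k is phi_{kk}, the last component of the solution
to the Yule-Walker system G_k phi = r_k where
  (G_k)_{ij} = rho(|i - j|), (r_k)_i = rho(i), i,j = 1..k.
Equivalently, Durbin-Levinson gives phi_{kk} iteratively:
  phi_{11} = rho(1)
  phi_{kk} = [rho(k) - sum_{j=1..k-1} phi_{k-1,j} rho(k-j)]
            / [1 - sum_{j=1..k-1} phi_{k-1,j} rho(j)],
  phi_{k,j} = phi_{k-1,j} - phi_{kk} phi_{k-1,k-j},  j = 1..k-1.
Step k = 1:
  phi_11 = rho(1) = -0.3149.
Step k = 2:
  phi_22 = [rho(2) - phi_11 rho(1)] / [1 - phi_11 rho(1)] = [-0.2675 - (-0.3149)(-0.3149)] / [1 - (-0.3149)(-0.3149)]
         = -0.36666201 / 0.90083799 = -0.407.
Therefore phi_{22} = -0.4070.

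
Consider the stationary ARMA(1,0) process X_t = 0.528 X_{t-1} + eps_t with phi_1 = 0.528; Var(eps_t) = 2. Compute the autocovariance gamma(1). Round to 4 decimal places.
\gamma(1) = 1.4642

Multiply the model equation by X_{t-k} and take expectations. With theta_0 = psi_0 = 1 and psi_j the MA(infinity) weights, this gives
  gamma(k) - sum_i phi_i gamma(k-i) = c_k,
  c_k = sigma^2 * sum_{j=k..q} theta_j psi_{j-k}   (c_k = 0 for k > q),
using gamma(-m) = gamma(m).
Pure AR (q = 0): c_0 = sigma^2 = 2, c_k = 0 for k >= 1.
Equations for k = 0 and k = 1 (AR order 1):
  gamma(0) = phi_1 gamma(1) + c_0
  gamma(1) = phi_1 gamma(0) + c_1
Substituting the second into the first: gamma(0) (1 - phi_1^2) = c_0 + phi_1 c_1, so
  gamma(0) = c_0 / (1 - phi_1^2) = 2 / (1 - (0.528)^2) = 2 / 0.721216 = 2.773094.
  gamma(1) = phi_1 gamma(0) = (0.528)(2.773094) = 1.464194.
Therefore gamma(1) = 1.4642 (to 4 decimal places).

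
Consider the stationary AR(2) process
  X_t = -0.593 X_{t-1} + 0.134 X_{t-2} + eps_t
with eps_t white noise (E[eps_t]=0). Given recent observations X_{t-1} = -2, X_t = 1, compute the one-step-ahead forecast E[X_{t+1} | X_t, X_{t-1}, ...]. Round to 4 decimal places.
E[X_{t+1} \mid \mathcal F_t] = -0.8610

For an AR(p) model X_t = c + sum_i phi_i X_{t-i} + eps_t, the
one-step-ahead conditional mean is
  E[X_{t+1} | X_t, ...] = c + sum_i phi_i X_{t+1-i}.
Substitute known values:
  E[X_{t+1} | ...] = (-0.593) * (1) + (0.134) * (-2)
                   = -0.8610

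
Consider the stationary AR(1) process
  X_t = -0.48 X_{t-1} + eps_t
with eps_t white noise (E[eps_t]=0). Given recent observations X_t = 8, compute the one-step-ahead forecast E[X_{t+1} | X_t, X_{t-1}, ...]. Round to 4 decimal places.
E[X_{t+1} \mid \mathcal F_t] = -3.8400

For an AR(p) model X_t = c + sum_i phi_i X_{t-i} + eps_t, the
one-step-ahead conditional mean is
  E[X_{t+1} | X_t, ...] = c + sum_i phi_i X_{t+1-i}.
Substitute known values:
  E[X_{t+1} | ...] = (-0.48) * (8)
                   = -3.8400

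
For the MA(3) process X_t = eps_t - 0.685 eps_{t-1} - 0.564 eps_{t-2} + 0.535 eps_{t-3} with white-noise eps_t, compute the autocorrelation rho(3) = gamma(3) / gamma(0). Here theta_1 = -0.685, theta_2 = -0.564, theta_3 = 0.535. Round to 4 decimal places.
\rho(3) = 0.2580

For an MA(q) process with theta_0 = 1, the autocovariance is
  gamma(k) = sigma^2 * sum_{i=0..q-k} theta_i * theta_{i+k},
and rho(k) = gamma(k) / gamma(0). Sigma^2 cancels.
  numerator   = (1)*(0.535) = 0.535.
  denominator = (1)^2 + (-0.685)^2 + (-0.564)^2 + (0.535)^2 = 2.073546.
  rho(3) = 0.535 / 2.073546 = 0.2580.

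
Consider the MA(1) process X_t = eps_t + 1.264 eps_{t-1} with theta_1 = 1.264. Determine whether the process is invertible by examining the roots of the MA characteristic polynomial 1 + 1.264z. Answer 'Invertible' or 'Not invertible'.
\text{Not invertible}

The MA(q) characteristic polynomial is P(z) = 1 + 1.264z.
Invertibility requires all roots to lie outside the unit circle, i.e. |z| > 1 for every root.
This is linear in z: 1 + (1.264) z = 0  =>  z = -1/(1.264) = -0.791139,  |z| = 0.791139.
Moduli of all roots: 0.7911.
All moduli strictly greater than 1? No.
Verdict: Not invertible.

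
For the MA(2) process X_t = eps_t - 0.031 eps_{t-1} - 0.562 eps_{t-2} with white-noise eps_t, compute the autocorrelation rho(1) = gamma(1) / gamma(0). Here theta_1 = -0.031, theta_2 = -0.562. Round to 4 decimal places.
\rho(1) = -0.0103

For an MA(q) process with theta_0 = 1, the autocovariance is
  gamma(k) = sigma^2 * sum_{i=0..q-k} theta_i * theta_{i+k},
and rho(k) = gamma(k) / gamma(0). Sigma^2 cancels.
  numerator   = (1)*(-0.031) + (-0.031)*(-0.562) = -0.013578.
  denominator = (1)^2 + (-0.031)^2 + (-0.562)^2 = 1.316805.
  rho(1) = -0.013578 / 1.316805 = -0.0103.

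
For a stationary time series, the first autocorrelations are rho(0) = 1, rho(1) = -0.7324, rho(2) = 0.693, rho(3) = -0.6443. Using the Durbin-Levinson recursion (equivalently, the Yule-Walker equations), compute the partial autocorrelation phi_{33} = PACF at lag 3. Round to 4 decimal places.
\phi_{33} = -0.1480

The PACF at lag k is phi_{kk}, the last component of the solution
to the Yule-Walker system G_k phi = r_k where
  (G_k)_{ij} = rho(|i - j|), (r_k)_i = rho(i), i,j = 1..k.
Equivalently, Durbin-Levinson gives phi_{kk} iteratively:
  phi_{11} = rho(1)
  phi_{kk} = [rho(k) - sum_{j=1..k-1} phi_{k-1,j} rho(k-j)]
            / [1 - sum_{j=1..k-1} phi_{k-1,j} rho(j)],
  phi_{k,j} = phi_{k-1,j} - phi_{kk} phi_{k-1,k-j},  j = 1..k-1.
Step k = 1:
  phi_11 = rho(1) = -0.7324.
Step k = 2:
  phi_22 = [rho(2) - phi_11 rho(1)] / [1 - phi_11 rho(1)] = [0.693 - (-0.7324)(-0.7324)] / [1 - (-0.7324)(-0.7324)]
         = 0.15659024 / 0.46359024 = 0.337777.
  Update: phi_21 = phi_11 - phi_22 phi_11 = -0.7324 - (0.337777)(-0.7324) = -0.485012.
Step k = 3:
  phi_33 = [rho(3) - phi_21 rho(2) - phi_22 rho(1)] / [1 - phi_21 rho(1) - phi_22 rho(2)]
    numerator   = -0.6443 - (-0.485012)(0.693) - (0.337777)(-0.7324) = -0.06079866
    denominator = 1 - (-0.485012)(-0.7324) - (0.337777)(0.693) = 0.41069762
  phi_33 = -0.06079866 / 0.41069762 = -0.148.
Therefore phi_{33} = -0.1480.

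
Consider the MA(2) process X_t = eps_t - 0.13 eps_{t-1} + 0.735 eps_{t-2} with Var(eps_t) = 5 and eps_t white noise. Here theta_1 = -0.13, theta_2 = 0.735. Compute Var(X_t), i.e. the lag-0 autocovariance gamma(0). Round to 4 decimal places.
\gamma(0) = 7.7856

For an MA(q) process X_t = eps_t + sum_i theta_i eps_{t-i} with
Var(eps_t) = sigma^2, the variance is
  gamma(0) = sigma^2 * (1 + sum_i theta_i^2).
  sum_i theta_i^2 = (-0.13)^2 + (0.735)^2 = 0.0169 + 0.540225 = 0.557125.
  gamma(0) = 5 * (1 + 0.557125) = 5 * 1.557125 = 7.785625, which rounds to 7.7856.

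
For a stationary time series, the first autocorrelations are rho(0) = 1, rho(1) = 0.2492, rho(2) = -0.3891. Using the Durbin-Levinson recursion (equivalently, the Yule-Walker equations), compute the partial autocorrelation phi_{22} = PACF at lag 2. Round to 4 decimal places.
\phi_{22} = -0.4811

The PACF at lag k is phi_{kk}, the last component of the solution
to the Yule-Walker system G_k phi = r_k where
  (G_k)_{ij} = rho(|i - j|), (r_k)_i = rho(i), i,j = 1..k.
Equivalently, Durbin-Levinson gives phi_{kk} iteratively:
  phi_{11} = rho(1)
  phi_{kk} = [rho(k) - sum_{j=1..k-1} phi_{k-1,j} rho(k-j)]
            / [1 - sum_{j=1..k-1} phi_{k-1,j} rho(j)],
  phi_{k,j} = phi_{k-1,j} - phi_{kk} phi_{k-1,k-j},  j = 1..k-1.
Step k = 1:
  phi_11 = rho(1) = 0.2492.
Step k = 2:
  phi_22 = [rho(2) - phi_11 rho(1)] / [1 - phi_11 rho(1)] = [-0.3891 - (0.2492)(0.2492)] / [1 - (0.2492)(0.2492)]
         = -0.45120064 / 0.93789936 = -0.4811.
Therefore phi_{22} = -0.4811.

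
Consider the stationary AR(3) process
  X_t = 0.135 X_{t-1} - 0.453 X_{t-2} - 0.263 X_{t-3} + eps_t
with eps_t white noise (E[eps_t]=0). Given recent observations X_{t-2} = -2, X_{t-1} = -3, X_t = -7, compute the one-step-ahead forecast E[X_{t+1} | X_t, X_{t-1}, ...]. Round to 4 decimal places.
E[X_{t+1} \mid \mathcal F_t] = 0.9400

For an AR(p) model X_t = c + sum_i phi_i X_{t-i} + eps_t, the
one-step-ahead conditional mean is
  E[X_{t+1} | X_t, ...] = c + sum_i phi_i X_{t+1-i}.
Substitute known values:
  E[X_{t+1} | ...] = (0.135) * (-7) + (-0.453) * (-3) + (-0.263) * (-2)
                   = 0.9400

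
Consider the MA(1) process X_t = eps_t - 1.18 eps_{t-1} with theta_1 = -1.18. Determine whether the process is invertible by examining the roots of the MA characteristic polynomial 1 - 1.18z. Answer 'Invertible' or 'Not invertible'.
\text{Not invertible}

The MA(q) characteristic polynomial is P(z) = 1 - 1.18z.
Invertibility requires all roots to lie outside the unit circle, i.e. |z| > 1 for every root.
This is linear in z: 1 + (-1.18) z = 0  =>  z = -1/(-1.18) = 0.847458,  |z| = 0.847458.
Moduli of all roots: 0.8475.
All moduli strictly greater than 1? No.
Verdict: Not invertible.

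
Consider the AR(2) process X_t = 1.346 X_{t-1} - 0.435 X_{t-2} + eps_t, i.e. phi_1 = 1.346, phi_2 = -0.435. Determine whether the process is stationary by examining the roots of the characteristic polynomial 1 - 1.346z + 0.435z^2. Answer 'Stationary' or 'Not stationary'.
\text{Stationary}

The AR(p) characteristic polynomial is P(z) = 1 - 1.346z + 0.435z^2.
Stationarity requires all roots to lie outside the unit circle, i.e. |z| > 1 for every root.
Set 1 + (-1.346) z + (0.435) z^2 = 0, i.e. a z^2 + b z + c = 0 with a = 0.435, b = -1.346, c = 1.
Discriminant D = b^2 - 4ac = (-1.346)^2 - 4*(0.435)*1 = 1.811716 - (1.74) = 0.071716.
D >= 0, so the roots are real: z = (-b +/- sqrt(D)) / (2a) = (1.346 +/- 0.267798) / (0.87).
  z_1 = (1.346 + 0.267798) / (0.87) = 1.8549,   |z_1| = 1.8549.
  z_2 = (1.346 - 0.267798) / (0.87) = 1.2393,   |z_2| = 1.2393.
Moduli of all roots: 1.8549, 1.2393.
All moduli strictly greater than 1? Yes.
Verdict: Stationary.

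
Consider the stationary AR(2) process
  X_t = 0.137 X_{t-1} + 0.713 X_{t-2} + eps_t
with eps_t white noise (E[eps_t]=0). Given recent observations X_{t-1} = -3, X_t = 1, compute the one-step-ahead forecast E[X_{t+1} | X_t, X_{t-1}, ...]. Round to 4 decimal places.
E[X_{t+1} \mid \mathcal F_t] = -2.0020

For an AR(p) model X_t = c + sum_i phi_i X_{t-i} + eps_t, the
one-step-ahead conditional mean is
  E[X_{t+1} | X_t, ...] = c + sum_i phi_i X_{t+1-i}.
Substitute known values:
  E[X_{t+1} | ...] = (0.137) * (1) + (0.713) * (-3)
                   = -2.0020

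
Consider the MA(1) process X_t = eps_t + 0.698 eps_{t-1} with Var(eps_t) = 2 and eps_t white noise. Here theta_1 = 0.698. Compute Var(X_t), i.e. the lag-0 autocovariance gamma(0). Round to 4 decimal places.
\gamma(0) = 2.9744

For an MA(q) process X_t = eps_t + sum_i theta_i eps_{t-i} with
Var(eps_t) = sigma^2, the variance is
  gamma(0) = sigma^2 * (1 + sum_i theta_i^2).
  sum_i theta_i^2 = (0.698)^2 = 0.487204.
  gamma(0) = 2 * (1 + 0.487204) = 2 * 1.487204 = 2.974408, which rounds to 2.9744.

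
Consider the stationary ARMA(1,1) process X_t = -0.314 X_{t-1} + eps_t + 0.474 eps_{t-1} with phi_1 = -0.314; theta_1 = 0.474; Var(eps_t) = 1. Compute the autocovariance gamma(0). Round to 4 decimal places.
\gamma(0) = 1.0284

Multiply the model equation by X_{t-k} and take expectations. With theta_0 = psi_0 = 1 and psi_j the MA(infinity) weights, this gives
  gamma(k) - sum_i phi_i gamma(k-i) = c_k,
  c_k = sigma^2 * sum_{j=k..q} theta_j psi_{j-k}   (c_k = 0 for k > q),
using gamma(-m) = gamma(m).
psi-weights needed (psi_j = theta_j + sum_i phi_i psi_{j-i}):
  psi_1 = theta_1 + phi_1 = 0.474 + (-0.314) = 0.16
Right-hand sides:
  c_0 = sigma^2 (1 + theta_1 psi_1) = 1 * (1 + (0.474)(0.16)) = 1 * 1.07584 = 1.07584
  c_1 = sigma^2 theta_1 = 1 * (0.474) = 0.474
  c_2 = 0
Equations for k = 0 and k = 1 (AR order 1):
  gamma(0) = phi_1 gamma(1) + c_0
  gamma(1) = phi_1 gamma(0) + c_1
Substituting the second into the first: gamma(0) (1 - phi_1^2) = c_0 + phi_1 c_1, so
  gamma(0) = (c_0 + phi_1 c_1) / (1 - phi_1^2) = (1.07584 + (-0.314)(0.474)) / (1 - (-0.314)^2) = 0.927004 / 0.901404 = 1.0284.
Therefore gamma(0) = 1.0284 (to 4 decimal places).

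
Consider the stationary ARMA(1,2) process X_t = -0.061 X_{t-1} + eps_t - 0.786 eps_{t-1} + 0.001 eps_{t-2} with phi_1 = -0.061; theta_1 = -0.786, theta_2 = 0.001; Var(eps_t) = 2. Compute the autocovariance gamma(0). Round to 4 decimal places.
\gamma(0) = 3.4404

Multiply the model equation by X_{t-k} and take expectations. With theta_0 = psi_0 = 1 and psi_j the MA(infinity) weights, this gives
  gamma(k) - sum_i phi_i gamma(k-i) = c_k,
  c_k = sigma^2 * sum_{j=k..q} theta_j psi_{j-k}   (c_k = 0 for k > q),
using gamma(-m) = gamma(m).
psi-weights needed (psi_j = theta_j + sum_i phi_i psi_{j-i}):
  psi_1 = theta_1 + phi_1 = -0.786 + (-0.061) = -0.847
  psi_2 = theta_2 + phi_1 psi_1 = 0.001 + (-0.061)(-0.847) = 0.052667
Right-hand sides:
  c_0 = sigma^2 (1 + theta_1 psi_1 + theta_2 psi_2) = 2 * (1 + (-0.786)(-0.847) + (0.001)(0.052667)) = 2 * 1.665795 = 3.331589
  c_1 = sigma^2 (theta_1 + theta_2 psi_1) = 2 * (-0.786 + (0.001)(-0.847)) = -1.573694
  c_2 = sigma^2 theta_2 = 2 * (0.001) = 0.002
Equations for k = 0 and k = 1 (AR order 1):
  gamma(0) = phi_1 gamma(1) + c_0
  gamma(1) = phi_1 gamma(0) + c_1
Substituting the second into the first: gamma(0) (1 - phi_1^2) = c_0 + phi_1 c_1, so
  gamma(0) = (c_0 + phi_1 c_1) / (1 - phi_1^2) = (3.331589 + (-0.061)(-1.573694)) / (1 - (-0.061)^2) = 3.427585 / 0.996279 = 3.440386.
Therefore gamma(0) = 3.4404 (to 4 decimal places).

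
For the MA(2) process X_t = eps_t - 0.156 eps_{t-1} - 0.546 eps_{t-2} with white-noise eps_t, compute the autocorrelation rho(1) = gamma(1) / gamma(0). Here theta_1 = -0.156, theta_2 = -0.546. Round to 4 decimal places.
\rho(1) = -0.0536

For an MA(q) process with theta_0 = 1, the autocovariance is
  gamma(k) = sigma^2 * sum_{i=0..q-k} theta_i * theta_{i+k},
and rho(k) = gamma(k) / gamma(0). Sigma^2 cancels.
  numerator   = (1)*(-0.156) + (-0.156)*(-0.546) = -0.070824.
  denominator = (1)^2 + (-0.156)^2 + (-0.546)^2 = 1.322452.
  rho(1) = -0.070824 / 1.322452 = -0.0536.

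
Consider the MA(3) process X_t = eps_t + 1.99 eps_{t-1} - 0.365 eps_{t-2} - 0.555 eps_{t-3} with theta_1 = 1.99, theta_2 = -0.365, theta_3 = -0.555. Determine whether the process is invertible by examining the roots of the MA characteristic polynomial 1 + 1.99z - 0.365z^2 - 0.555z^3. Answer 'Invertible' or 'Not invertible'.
\text{Not invertible}

The MA(q) characteristic polynomial is P(z) = 1 + 1.99z - 0.365z^2 - 0.555z^3.
Invertibility requires all roots to lie outside the unit circle, i.e. |z| > 1 for every root.
Degree 3: look for a simple real root z0 first, then factor out (1 - z/z0) and solve the remaining quadratic.
Testing z0 = -2: P(-2) = 1 + (1.99)(-2) + (-0.365)(-2)^2 + (-0.555)(-2)^3
  = 1 + (-3.98) + (-1.46) + (4.44) = 0.  So z_0 = -2 is a root, |z_0| = 2.
Divide out the factor (1 + 0.5 z) = (1 - z/z0) (since 1/z0 = -0.5):
  P(z) = (1 + 0.5 z)(1 + (1.49) z + (-1.11) z^2)
  [check: z-coef 1.49 - (-0.5) = 1.99; z^2-coef -1.11 - (-0.5)(1.49) = -0.365; z^3-coef -(-0.5)(-1.11) = -0.555.]
Remaining roots from the quadratic factor 1 + (1.49) z + (-1.11) z^2:
  Set 1 + (1.49) z + (-1.11) z^2 = 0, i.e. a z^2 + b z + c = 0 with a = -1.11, b = 1.49, c = 1.
  Discriminant D = b^2 - 4ac = (1.49)^2 - 4*(-1.11)*1 = 2.2201 - (-4.44) = 6.6601.
  D >= 0, so the roots are real: z = (-b +/- sqrt(D)) / (2a) = (-1.49 +/- 2.580717) / (-2.22).
    z_1 = (-1.49 + 2.580717) / (-2.22) = -0.4913,   |z_1| = 0.4913.
    z_2 = (-1.49 - 2.580717) / (-2.22) = 1.8337,   |z_2| = 1.8337.
Moduli of all roots: 2.0000, 0.4913, 1.8337.
All moduli strictly greater than 1? No.
Verdict: Not invertible.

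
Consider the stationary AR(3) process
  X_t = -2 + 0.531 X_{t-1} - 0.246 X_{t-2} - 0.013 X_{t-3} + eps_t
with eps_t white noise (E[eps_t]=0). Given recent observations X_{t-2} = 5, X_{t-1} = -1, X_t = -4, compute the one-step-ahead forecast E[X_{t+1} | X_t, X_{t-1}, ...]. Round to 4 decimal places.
E[X_{t+1} \mid \mathcal F_t] = -3.9430

For an AR(p) model X_t = c + sum_i phi_i X_{t-i} + eps_t, the
one-step-ahead conditional mean is
  E[X_{t+1} | X_t, ...] = c + sum_i phi_i X_{t+1-i}.
Substitute known values:
  E[X_{t+1} | ...] = -2 + (0.531) * (-4) + (-0.246) * (-1) + (-0.013) * (5)
                   = -3.9430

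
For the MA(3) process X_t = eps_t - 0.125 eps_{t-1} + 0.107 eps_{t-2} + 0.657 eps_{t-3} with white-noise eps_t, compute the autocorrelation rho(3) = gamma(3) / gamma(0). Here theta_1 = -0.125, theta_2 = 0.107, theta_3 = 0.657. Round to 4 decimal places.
\rho(3) = 0.4504

For an MA(q) process with theta_0 = 1, the autocovariance is
  gamma(k) = sigma^2 * sum_{i=0..q-k} theta_i * theta_{i+k},
and rho(k) = gamma(k) / gamma(0). Sigma^2 cancels.
  numerator   = (1)*(0.657) = 0.657.
  denominator = (1)^2 + (-0.125)^2 + (0.107)^2 + (0.657)^2 = 1.458723.
  rho(3) = 0.657 / 1.458723 = 0.4504.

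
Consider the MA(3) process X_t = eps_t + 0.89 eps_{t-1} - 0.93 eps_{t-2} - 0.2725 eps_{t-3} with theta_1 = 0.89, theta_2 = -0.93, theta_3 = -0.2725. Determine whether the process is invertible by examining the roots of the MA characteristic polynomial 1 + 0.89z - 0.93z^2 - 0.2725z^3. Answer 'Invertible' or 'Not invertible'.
\text{Not invertible}

The MA(q) characteristic polynomial is P(z) = 1 + 0.89z - 0.93z^2 - 0.2725z^3.
Invertibility requires all roots to lie outside the unit circle, i.e. |z| > 1 for every root.
Degree 3: look for a simple real root z0 first, then factor out (1 - z/z0) and solve the remaining quadratic.
Testing z0 = -4: P(-4) = 1 + (0.89)(-4) + (-0.93)(-4)^2 + (-0.2725)(-4)^3
  = 1 + (-3.56) + (-14.88) + (17.44) = 0.  So z_0 = -4 is a root, |z_0| = 4.
Divide out the factor (1 + 0.25 z) = (1 - z/z0) (since 1/z0 = -0.25):
  P(z) = (1 + 0.25 z)(1 + (0.64) z + (-1.09) z^2)
  [check: z-coef 0.64 - (-0.25) = 0.89; z^2-coef -1.09 - (-0.25)(0.64) = -0.93; z^3-coef -(-0.25)(-1.09) = -0.2725.]
Remaining roots from the quadratic factor 1 + (0.64) z + (-1.09) z^2:
  Set 1 + (0.64) z + (-1.09) z^2 = 0, i.e. a z^2 + b z + c = 0 with a = -1.09, b = 0.64, c = 1.
  Discriminant D = b^2 - 4ac = (0.64)^2 - 4*(-1.09)*1 = 0.4096 - (-4.36) = 4.7696.
  D >= 0, so the roots are real: z = (-b +/- sqrt(D)) / (2a) = (-0.64 +/- 2.183941) / (-2.18).
    z_1 = (-0.64 + 2.183941) / (-2.18) = -0.7082,   |z_1| = 0.7082.
    z_2 = (-0.64 - 2.183941) / (-2.18) = 1.2954,   |z_2| = 1.2954.
Moduli of all roots: 4.0000, 0.7082, 1.2954.
All moduli strictly greater than 1? No.
Verdict: Not invertible.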